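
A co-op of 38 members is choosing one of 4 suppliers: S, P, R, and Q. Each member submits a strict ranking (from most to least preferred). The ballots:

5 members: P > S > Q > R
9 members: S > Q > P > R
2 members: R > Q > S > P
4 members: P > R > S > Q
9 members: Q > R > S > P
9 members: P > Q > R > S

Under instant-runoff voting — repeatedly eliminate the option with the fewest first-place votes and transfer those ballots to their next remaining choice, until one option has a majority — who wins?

Q

Round 1: S 9, P 18, R 2, Q 9. Eliminate R.
Round 2: S 9, P 18, Q 11. Eliminate S.
Round 3: P 18, Q 20. Q has a majority.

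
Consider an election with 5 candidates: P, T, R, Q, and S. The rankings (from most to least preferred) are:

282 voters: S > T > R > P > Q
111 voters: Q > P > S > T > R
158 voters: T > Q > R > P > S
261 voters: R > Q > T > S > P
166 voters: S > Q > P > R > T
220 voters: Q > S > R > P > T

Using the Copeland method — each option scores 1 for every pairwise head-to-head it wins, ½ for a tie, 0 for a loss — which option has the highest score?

P: loses to T, R, Q, and S → score 0.
T: beats P; loses to R, Q, and S → score 1.
R: beats P and T; loses to Q and S → score 2.
Q: beats P, T, R, and S → score 4.
S: beats P, T, and R; loses to Q → score 3.
Q has the best pairwise record.

Q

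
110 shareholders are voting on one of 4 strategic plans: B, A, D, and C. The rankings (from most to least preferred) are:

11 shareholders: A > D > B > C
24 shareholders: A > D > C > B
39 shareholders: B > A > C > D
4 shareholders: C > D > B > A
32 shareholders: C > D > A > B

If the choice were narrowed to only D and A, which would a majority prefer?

A

Voters preferring D to A: 36; preferring A to D: 74.
A wins the head-to-head.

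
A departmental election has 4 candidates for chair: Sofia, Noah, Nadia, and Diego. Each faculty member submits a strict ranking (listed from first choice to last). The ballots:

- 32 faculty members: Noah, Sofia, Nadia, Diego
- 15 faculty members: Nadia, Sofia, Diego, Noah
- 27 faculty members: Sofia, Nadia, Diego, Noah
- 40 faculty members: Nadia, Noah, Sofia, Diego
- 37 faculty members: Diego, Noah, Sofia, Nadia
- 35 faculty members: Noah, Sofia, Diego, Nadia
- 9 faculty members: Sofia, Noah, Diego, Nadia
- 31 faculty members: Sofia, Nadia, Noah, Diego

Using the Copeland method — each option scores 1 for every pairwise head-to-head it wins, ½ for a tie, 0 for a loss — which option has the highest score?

Sofia: beats Nadia and Diego; loses to Noah → score 2.
Noah: beats Sofia and Diego; ties Nadia → score 2.5.
Nadia: beats Diego; ties Noah; loses to Sofia → score 1.5.
Diego: loses to Sofia, Noah, and Nadia → score 0.
Noah has the best pairwise record.

Noah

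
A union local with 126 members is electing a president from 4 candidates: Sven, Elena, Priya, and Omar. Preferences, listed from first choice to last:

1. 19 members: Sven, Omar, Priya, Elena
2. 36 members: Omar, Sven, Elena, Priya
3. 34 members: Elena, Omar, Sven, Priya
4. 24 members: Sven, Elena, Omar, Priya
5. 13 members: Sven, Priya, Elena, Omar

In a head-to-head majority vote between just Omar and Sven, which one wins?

Omar

Voters preferring Omar to Sven: 70; preferring Sven to Omar: 56.
Omar wins the head-to-head.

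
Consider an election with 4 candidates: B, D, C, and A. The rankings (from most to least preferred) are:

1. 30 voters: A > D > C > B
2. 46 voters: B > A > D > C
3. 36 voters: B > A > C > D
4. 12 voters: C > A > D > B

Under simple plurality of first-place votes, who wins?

First-place votes: B 82, D 0, C 12, A 30.
B has the most first-place votes.

B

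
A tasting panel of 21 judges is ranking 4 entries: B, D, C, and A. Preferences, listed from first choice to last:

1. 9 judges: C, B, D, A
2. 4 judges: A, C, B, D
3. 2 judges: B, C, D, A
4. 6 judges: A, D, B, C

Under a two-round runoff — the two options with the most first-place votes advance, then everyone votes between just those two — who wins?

Round 1 first-place votes: B 2, D 0, C 9, A 10.
A and C advance.
Runoff: A is preferred to C by 10 voters; C by 11.
C wins the runoff.

C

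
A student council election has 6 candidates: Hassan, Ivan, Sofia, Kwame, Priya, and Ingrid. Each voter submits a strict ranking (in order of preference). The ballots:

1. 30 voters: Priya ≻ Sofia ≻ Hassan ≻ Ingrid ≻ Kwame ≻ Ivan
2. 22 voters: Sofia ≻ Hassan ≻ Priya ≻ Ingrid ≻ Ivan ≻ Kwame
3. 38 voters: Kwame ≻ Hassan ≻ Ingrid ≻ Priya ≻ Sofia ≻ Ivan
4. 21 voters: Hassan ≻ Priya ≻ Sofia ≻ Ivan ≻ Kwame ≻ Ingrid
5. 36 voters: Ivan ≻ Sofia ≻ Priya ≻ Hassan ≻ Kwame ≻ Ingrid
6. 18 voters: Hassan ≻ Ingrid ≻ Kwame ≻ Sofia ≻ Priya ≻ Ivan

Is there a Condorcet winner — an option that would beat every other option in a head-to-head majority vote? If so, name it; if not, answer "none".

none

Checking pairwise contests:
Sofia beats Hassan 88–77.
Hassan beats Ivan 129–36.
Priya beats Sofia 89–76.
Hassan beats Kwame 127–38.
Hassan beats Priya 99–66.
Hassan beats Ingrid 165–0.
Every option loses at least one head-to-head, so there is no Condorcet winner.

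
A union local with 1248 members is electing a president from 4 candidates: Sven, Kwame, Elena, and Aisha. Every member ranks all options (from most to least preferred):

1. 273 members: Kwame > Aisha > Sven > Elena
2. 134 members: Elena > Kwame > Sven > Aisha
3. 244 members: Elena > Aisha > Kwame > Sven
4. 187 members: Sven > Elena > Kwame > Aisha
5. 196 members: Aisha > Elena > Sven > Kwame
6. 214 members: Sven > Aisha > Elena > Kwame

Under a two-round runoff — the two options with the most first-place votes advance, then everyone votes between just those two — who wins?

Sven

Round 1 first-place votes: Sven 401, Kwame 273, Elena 378, Aisha 196.
Sven and Elena advance.
Runoff: Sven is preferred to Elena by 674 voters; Elena by 574.
Sven wins the runoff.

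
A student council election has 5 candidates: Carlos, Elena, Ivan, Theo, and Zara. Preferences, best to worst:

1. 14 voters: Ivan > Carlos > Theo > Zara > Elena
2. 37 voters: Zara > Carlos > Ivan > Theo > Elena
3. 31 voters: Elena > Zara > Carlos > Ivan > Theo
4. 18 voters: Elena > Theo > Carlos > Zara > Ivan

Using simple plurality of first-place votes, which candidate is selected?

First-place votes: Carlos 0, Elena 49, Ivan 14, Theo 0, Zara 37.
Elena has the most first-place votes.

Elena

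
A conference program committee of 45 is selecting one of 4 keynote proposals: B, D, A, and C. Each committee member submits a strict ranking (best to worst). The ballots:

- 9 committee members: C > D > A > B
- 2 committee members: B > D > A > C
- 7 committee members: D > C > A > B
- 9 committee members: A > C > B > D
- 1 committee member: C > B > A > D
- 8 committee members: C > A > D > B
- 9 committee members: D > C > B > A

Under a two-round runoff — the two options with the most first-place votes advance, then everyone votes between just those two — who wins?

Round 1 first-place votes: B 2, D 16, A 9, C 18.
C and D advance.
Runoff: C is preferred to D by 27 voters; D by 18.
C wins the runoff.

C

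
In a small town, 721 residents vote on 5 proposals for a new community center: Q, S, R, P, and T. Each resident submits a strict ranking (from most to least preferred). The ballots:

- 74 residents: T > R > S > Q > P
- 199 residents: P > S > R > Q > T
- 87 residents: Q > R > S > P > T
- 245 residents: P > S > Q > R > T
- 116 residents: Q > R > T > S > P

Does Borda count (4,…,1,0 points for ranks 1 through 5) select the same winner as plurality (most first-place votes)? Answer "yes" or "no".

yes

Borda — scores: Q 1575, S 1770, R 1474, P 1863, T 528. Winner: P.
Plurality — first-place votes: Q 203, S 0, R 0, P 444, T 74. Winner: P.
The two methods agree.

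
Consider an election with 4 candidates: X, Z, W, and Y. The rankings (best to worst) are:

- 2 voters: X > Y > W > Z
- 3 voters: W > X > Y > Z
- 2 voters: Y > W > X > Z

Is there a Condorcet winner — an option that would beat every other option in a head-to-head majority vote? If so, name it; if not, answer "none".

none

Checking pairwise contests:
W beats X 5–2.
X beats Z 7–0.
Y beats W 4–3.
X beats Y 5–2.
Every option loses at least one head-to-head, so there is no Condorcet winner.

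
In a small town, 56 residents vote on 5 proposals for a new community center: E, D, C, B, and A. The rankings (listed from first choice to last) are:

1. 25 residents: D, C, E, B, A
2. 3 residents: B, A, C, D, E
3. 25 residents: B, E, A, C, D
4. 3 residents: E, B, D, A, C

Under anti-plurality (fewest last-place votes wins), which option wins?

B

Last-place votes: E 3, D 25, C 3, B 0, A 25.
B is ranked last by the fewest voters, so B wins.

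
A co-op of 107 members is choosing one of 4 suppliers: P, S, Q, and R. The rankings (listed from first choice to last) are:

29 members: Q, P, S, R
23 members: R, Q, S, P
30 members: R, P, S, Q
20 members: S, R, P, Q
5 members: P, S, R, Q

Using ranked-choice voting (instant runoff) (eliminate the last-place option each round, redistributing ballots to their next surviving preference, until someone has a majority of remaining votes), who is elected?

Round 1: P 5, S 20, Q 29, R 53. Eliminate P.
Round 2: S 25, Q 29, R 53. Eliminate S.
Round 3: Q 29, R 78. R has a majority.

R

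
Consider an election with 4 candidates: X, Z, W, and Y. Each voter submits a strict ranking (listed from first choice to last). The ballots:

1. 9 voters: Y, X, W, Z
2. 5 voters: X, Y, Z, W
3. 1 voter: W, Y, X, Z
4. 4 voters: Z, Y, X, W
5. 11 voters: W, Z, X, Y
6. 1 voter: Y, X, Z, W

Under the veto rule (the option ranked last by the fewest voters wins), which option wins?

Last-place votes: X 0, Z 10, W 10, Y 11.
X is ranked last by the fewest voters, so X wins.

X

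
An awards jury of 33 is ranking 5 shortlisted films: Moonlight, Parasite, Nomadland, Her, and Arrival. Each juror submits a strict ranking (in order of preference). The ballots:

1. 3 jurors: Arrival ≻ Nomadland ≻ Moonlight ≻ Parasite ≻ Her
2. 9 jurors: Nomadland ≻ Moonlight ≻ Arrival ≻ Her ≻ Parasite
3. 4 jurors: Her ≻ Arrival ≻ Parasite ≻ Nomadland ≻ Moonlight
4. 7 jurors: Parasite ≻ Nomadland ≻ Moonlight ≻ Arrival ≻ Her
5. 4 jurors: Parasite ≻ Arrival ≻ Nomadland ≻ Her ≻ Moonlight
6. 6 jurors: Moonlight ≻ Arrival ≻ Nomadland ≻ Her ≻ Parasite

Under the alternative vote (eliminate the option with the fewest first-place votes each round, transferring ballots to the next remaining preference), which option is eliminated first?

Round 1: Moonlight 6, Parasite 11, Nomadland 9, Her 4, Arrival 3. Eliminate Arrival.

Arrival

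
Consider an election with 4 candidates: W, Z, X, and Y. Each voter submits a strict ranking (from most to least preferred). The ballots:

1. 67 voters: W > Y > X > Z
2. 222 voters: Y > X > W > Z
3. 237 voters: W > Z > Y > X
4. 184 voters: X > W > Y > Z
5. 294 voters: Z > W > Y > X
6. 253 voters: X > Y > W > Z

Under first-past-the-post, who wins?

X

First-place votes: W 304, Z 294, X 437, Y 222.
X has the most first-place votes.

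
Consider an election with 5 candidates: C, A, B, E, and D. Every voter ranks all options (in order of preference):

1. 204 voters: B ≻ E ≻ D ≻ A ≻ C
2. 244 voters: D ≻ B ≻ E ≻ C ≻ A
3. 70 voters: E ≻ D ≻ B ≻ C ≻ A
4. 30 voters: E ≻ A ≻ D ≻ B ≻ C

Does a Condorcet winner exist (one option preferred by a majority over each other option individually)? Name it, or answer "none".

Checking pairwise contests:
B beats C 548–0.
C beats A 314–234.
D beats B 344–204.
B beats E 448–100.
E beats D 304–244.
Every option loses at least one head-to-head, so there is no Condorcet winner.

none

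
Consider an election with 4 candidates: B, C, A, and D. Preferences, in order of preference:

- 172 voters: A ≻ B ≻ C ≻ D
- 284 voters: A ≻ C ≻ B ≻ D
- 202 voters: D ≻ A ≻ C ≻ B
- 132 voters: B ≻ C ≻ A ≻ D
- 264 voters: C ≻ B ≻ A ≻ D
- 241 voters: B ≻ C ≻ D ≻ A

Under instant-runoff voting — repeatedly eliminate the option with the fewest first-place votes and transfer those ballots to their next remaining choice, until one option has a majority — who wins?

A

Round 1: B 373, C 264, A 456, D 202. Eliminate D.
Round 2: B 373, C 264, A 658. A has a majority.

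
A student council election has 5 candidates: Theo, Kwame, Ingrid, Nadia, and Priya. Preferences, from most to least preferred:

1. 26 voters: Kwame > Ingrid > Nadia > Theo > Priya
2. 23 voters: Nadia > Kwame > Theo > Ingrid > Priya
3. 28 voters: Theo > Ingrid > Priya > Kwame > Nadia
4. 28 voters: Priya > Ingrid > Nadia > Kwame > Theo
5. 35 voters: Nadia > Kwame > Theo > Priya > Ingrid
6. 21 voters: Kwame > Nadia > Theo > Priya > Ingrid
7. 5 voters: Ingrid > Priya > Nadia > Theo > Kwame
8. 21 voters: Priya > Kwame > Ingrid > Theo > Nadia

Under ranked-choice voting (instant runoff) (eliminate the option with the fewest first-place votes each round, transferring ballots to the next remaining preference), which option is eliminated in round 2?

Theo

Round 1: Theo 28, Kwame 47, Ingrid 5, Nadia 58, Priya 49. Eliminate Ingrid.
Round 2: Theo 28, Kwame 47, Nadia 58, Priya 54. Eliminate Theo.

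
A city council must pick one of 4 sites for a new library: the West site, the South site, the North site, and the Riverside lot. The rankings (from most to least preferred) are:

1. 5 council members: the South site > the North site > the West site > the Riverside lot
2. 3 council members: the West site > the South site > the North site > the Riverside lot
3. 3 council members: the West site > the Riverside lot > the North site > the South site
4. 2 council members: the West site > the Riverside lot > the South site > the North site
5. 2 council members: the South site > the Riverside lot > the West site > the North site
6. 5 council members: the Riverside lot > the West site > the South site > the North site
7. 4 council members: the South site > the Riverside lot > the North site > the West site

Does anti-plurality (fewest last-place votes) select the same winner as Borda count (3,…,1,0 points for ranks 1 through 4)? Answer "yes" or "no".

Anti-plurality — last-place votes: the West site 4, the South site 3, the North site 9, the Riverside lot 8. Winner: the South site.
Borda — scores: the West site 41, the South site 46, the North site 20, the Riverside lot 37. Winner: the South site.
The two methods agree.

yes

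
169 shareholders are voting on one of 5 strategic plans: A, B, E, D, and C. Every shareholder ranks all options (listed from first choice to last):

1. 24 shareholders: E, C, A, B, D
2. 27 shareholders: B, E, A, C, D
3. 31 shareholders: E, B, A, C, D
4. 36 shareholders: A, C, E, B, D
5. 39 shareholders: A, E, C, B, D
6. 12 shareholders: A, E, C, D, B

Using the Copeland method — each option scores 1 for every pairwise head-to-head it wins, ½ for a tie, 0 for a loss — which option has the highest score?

A

A: beats B, E, D, and C → score 4.
B: beats D; loses to A, E, and C → score 1.
E: beats B, D, and C; loses to A → score 3.
D: loses to A, B, E, and C → score 0.
C: beats B and D; loses to A and E → score 2.
A has the best pairwise record.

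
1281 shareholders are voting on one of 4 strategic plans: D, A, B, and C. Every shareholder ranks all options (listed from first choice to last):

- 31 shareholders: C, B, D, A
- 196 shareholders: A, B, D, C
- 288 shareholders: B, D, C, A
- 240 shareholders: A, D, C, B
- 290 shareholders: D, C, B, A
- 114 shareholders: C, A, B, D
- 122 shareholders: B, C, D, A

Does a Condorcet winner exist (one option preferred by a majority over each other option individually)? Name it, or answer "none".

Checking pairwise contests:
B beats D 751–530.
D beats A 731–550.
C beats B 675–606.
D beats C 1014–267.
Every option loses at least one head-to-head, so there is no Condorcet winner.

none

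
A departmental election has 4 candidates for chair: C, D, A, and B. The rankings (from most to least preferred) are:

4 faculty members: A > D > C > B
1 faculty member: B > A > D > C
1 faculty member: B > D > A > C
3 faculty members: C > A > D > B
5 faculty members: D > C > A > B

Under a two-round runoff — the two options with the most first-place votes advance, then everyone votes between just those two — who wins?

A

Round 1 first-place votes: C 3, D 5, A 4, B 2.
D and A advance.
Runoff: D is preferred to A by 6 voters; A by 8.
A wins the runoff.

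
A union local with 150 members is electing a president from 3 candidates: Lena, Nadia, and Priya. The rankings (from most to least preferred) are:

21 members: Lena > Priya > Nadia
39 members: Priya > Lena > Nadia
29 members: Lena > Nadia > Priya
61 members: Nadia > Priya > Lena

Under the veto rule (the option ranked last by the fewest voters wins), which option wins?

Last-place votes: Lena 61, Nadia 60, Priya 29.
Priya is ranked last by the fewest voters, so Priya wins.

Priya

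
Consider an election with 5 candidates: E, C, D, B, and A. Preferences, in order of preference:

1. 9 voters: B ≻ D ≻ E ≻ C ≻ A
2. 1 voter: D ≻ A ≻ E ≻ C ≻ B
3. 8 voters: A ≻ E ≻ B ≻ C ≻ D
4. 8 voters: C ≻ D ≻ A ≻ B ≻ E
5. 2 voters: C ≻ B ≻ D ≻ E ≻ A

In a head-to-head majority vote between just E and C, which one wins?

E

Voters preferring E to C: 18; preferring C to E: 10.
E wins the head-to-head.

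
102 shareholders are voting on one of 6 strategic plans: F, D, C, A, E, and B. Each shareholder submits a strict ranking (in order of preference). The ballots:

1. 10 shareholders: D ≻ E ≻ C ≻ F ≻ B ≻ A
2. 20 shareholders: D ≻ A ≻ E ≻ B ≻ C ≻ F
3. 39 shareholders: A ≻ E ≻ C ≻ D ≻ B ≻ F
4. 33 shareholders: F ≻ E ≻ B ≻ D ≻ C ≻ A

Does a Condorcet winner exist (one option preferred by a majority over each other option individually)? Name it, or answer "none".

none

Checking pairwise contests:
D beats F 69–33.
E beats D 72–30.
D beats C 63–39.
D beats A 63–39.
A beats E 59–43.
D beats B 69–33.
Every option loses at least one head-to-head, so there is no Condorcet winner.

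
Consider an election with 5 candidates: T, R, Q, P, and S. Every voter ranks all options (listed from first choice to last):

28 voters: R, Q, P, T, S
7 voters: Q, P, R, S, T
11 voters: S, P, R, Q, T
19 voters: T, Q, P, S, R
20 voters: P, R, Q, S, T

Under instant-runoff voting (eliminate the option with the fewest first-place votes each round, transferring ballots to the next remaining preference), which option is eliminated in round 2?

S

Round 1: T 19, R 28, Q 7, P 20, S 11. Eliminate Q.
Round 2: T 19, R 28, P 27, S 11. Eliminate S.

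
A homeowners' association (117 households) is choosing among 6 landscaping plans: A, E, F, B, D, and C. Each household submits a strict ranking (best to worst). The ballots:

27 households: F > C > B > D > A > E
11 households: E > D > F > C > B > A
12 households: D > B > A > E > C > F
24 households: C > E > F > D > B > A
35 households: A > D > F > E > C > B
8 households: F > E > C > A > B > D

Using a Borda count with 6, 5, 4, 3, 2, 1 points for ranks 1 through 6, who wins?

A: 27·2 + 11·1 + 12·4 + 24·1 + 35·6 + 8·3 = 371
E: 27·1 + 11·6 + 12·3 + 24·5 + 35·3 + 8·5 = 394
F: 27·6 + 11·4 + 12·1 + 24·4 + 35·4 + 8·6 = 502
B: 27·4 + 11·2 + 12·5 + 24·2 + 35·1 + 8·2 = 289
D: 27·3 + 11·5 + 12·6 + 24·3 + 35·5 + 8·1 = 463
C: 27·5 + 11·3 + 12·2 + 24·6 + 35·2 + 8·4 = 438
F has the highest Borda score (502).

F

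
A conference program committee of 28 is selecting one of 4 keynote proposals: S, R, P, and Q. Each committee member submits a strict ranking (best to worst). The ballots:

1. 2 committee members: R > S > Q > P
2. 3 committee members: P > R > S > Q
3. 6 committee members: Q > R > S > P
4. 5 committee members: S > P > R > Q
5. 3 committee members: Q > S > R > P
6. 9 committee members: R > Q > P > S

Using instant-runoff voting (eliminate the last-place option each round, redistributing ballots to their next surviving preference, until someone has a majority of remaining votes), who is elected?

R

Round 1: S 5, R 11, P 3, Q 9. Eliminate P.
Round 2: S 5, R 14, Q 9. Eliminate S.
Round 3: R 19, Q 9. R has a majority.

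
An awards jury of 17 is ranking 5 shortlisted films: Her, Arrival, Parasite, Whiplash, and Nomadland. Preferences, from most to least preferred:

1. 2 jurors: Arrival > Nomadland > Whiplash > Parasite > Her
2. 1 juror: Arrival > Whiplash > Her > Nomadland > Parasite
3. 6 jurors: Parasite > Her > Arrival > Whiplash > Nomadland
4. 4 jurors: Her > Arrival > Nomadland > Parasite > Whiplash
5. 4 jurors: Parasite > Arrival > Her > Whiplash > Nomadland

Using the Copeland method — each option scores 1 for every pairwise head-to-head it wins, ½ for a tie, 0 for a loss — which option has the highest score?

Parasite

Her: beats Arrival, Whiplash, and Nomadland; loses to Parasite → score 3.
Arrival: beats Whiplash and Nomadland; loses to Her and Parasite → score 2.
Parasite: beats Her, Arrival, Whiplash, and Nomadland → score 4.
Whiplash: beats Nomadland; loses to Her, Arrival, and Parasite → score 1.
Nomadland: loses to Her, Arrival, Parasite, and Whiplash → score 0.
Parasite has the best pairwise record.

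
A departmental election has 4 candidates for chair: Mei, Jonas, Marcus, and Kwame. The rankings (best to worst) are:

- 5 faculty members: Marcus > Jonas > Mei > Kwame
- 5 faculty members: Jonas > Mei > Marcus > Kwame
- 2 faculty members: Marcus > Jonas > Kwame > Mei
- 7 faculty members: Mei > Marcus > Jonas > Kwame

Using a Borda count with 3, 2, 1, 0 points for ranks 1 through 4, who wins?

Mei: 5·1 + 5·2 + 2·0 + 7·3 = 36
Jonas: 5·2 + 5·3 + 2·2 + 7·1 = 36
Marcus: 5·3 + 5·1 + 2·3 + 7·2 = 40
Kwame: 5·0 + 5·0 + 2·1 + 7·0 = 2
Marcus has the highest Borda score (40).

Marcus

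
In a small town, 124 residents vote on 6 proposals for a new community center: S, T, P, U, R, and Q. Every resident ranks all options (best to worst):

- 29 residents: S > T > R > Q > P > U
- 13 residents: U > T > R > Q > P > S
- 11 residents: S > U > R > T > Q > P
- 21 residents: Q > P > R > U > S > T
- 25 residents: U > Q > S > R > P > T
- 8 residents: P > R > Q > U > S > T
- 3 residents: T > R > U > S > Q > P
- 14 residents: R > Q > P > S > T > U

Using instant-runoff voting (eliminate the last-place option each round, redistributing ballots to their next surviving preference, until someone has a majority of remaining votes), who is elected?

Round 1: S 40, T 3, P 8, U 38, R 14, Q 21. Eliminate T.
Round 2: S 40, P 8, U 38, R 17, Q 21. Eliminate P.
Round 3: S 40, U 38, R 25, Q 21. Eliminate Q.
Round 4: S 40, U 38, R 46. Eliminate U.
Round 5: S 65, R 59. S has a majority.

S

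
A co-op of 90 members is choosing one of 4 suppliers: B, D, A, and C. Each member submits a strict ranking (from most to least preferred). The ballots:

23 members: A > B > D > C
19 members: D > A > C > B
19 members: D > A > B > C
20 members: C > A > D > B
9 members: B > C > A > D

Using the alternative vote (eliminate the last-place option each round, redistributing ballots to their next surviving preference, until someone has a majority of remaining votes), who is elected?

D

Round 1: B 9, D 38, A 23, C 20. Eliminate B.
Round 2: D 38, A 23, C 29. Eliminate A.
Round 3: D 61, C 29. D has a majority.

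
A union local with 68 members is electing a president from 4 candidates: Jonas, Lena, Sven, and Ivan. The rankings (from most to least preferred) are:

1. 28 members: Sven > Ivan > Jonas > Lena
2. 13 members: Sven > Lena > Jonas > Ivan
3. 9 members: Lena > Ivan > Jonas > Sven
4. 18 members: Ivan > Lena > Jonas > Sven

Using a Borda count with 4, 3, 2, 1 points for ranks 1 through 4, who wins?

Jonas: 28·2 + 13·2 + 9·2 + 18·2 = 136
Lena: 28·1 + 13·3 + 9·4 + 18·3 = 157
Sven: 28·4 + 13·4 + 9·1 + 18·1 = 191
Ivan: 28·3 + 13·1 + 9·3 + 18·4 = 196
Ivan has the highest Borda score (196).

Ivan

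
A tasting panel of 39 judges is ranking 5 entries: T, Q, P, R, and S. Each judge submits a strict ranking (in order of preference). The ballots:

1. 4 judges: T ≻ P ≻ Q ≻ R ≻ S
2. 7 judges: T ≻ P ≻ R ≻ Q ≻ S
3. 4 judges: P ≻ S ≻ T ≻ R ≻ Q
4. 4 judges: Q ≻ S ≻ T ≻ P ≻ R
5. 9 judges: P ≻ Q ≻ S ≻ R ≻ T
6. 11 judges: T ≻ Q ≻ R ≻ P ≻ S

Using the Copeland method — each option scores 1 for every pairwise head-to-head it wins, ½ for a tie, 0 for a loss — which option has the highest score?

T

T: beats Q, P, R, and S → score 4.
Q: beats R and S; loses to T and P → score 2.
P: beats Q, R, and S; loses to T → score 3.
R: beats S; loses to T, Q, and P → score 1.
S: loses to T, Q, P, and R → score 0.
T has the best pairwise record.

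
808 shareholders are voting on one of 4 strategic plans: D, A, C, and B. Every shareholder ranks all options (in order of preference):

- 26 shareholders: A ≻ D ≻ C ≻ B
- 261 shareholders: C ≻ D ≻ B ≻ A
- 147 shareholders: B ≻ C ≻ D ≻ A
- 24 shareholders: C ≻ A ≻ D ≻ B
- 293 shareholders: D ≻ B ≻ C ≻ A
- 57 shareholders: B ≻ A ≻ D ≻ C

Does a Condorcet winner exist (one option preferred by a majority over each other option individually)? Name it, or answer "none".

Checking pairwise contests:
C beats D 432–376.
D beats A 701–107.
B beats C 497–311.
D beats B 604–204.
Every option loses at least one head-to-head, so there is no Condorcet winner.

none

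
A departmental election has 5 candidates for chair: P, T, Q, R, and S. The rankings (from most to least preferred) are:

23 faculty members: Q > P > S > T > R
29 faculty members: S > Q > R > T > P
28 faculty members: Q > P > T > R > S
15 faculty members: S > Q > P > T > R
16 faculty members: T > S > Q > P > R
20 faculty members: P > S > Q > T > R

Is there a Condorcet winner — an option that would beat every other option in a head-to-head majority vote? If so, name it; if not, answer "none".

Checking pairwise contests:
Q beats P 111–20.
P beats T 86–45.
S beats Q 80–51.
P beats R 102–29.
P beats S 71–60.
Every option loses at least one head-to-head, so there is no Condorcet winner.

none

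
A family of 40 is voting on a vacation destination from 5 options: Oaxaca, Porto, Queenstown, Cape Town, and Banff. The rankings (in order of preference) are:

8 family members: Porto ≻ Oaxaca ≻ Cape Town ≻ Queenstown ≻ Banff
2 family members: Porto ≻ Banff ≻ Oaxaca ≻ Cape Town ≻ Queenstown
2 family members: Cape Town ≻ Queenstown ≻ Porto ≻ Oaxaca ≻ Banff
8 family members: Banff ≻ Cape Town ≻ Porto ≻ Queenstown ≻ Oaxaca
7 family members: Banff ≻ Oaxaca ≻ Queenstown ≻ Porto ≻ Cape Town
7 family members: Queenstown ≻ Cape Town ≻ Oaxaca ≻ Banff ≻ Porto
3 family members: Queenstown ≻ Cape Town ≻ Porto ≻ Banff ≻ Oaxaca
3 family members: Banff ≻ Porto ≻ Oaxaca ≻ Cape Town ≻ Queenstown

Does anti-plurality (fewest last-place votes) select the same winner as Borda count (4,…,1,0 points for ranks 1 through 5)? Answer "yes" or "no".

Anti-plurality — last-place votes: Oaxaca 11, Porto 7, Queenstown 5, Cape Town 7, Banff 10. Winner: Queenstown.
Borda — scores: Oaxaca 71, Porto 82, Queenstown 76, Cape Town 83, Banff 88. Winner: Banff.
The two methods disagree.

no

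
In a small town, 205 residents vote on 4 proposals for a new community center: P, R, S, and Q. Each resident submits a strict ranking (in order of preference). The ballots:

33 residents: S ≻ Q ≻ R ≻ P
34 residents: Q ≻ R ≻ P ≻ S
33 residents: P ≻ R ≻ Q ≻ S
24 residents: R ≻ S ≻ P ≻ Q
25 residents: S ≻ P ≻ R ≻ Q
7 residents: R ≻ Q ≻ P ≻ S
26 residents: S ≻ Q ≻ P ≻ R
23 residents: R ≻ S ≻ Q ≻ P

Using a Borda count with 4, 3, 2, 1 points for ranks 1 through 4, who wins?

R

P: 33·1 + 34·2 + 33·4 + 24·2 + 25·3 + 7·2 + 26·2 + 23·1 = 445
R: 33·2 + 34·3 + 33·3 + 24·4 + 25·2 + 7·4 + 26·1 + 23·4 = 559
S: 33·4 + 34·1 + 33·1 + 24·3 + 25·4 + 7·1 + 26·4 + 23·3 = 551
Q: 33·3 + 34·4 + 33·2 + 24·1 + 25·1 + 7·3 + 26·3 + 23·2 = 495
R has the highest Borda score (559).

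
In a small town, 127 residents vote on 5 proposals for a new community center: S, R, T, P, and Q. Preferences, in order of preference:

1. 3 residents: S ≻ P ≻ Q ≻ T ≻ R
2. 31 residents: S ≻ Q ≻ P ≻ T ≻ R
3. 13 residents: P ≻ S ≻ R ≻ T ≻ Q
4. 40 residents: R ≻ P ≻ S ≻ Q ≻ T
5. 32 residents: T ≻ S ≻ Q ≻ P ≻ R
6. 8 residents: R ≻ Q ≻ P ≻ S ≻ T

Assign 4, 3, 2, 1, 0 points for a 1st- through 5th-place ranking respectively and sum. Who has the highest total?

S

S: 3·4 + 31·4 + 13·3 + 40·2 + 32·3 + 8·1 = 359
R: 3·0 + 31·0 + 13·2 + 40·4 + 32·0 + 8·4 = 218
T: 3·1 + 31·1 + 13·1 + 40·0 + 32·4 + 8·0 = 175
P: 3·3 + 31·2 + 13·4 + 40·3 + 32·1 + 8·2 = 291
Q: 3·2 + 31·3 + 13·0 + 40·1 + 32·2 + 8·3 = 227
S has the highest Borda score (359).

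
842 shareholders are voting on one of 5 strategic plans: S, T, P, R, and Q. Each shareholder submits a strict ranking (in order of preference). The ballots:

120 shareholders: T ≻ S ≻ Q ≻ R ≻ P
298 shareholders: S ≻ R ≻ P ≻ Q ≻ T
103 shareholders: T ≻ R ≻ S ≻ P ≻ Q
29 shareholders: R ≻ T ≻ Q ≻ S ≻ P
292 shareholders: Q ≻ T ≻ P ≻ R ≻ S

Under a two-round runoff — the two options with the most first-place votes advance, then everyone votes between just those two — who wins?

S

Round 1 first-place votes: S 298, T 223, P 0, R 29, Q 292.
S and Q advance.
Runoff: S is preferred to Q by 521 voters; Q by 321.
S wins the runoff.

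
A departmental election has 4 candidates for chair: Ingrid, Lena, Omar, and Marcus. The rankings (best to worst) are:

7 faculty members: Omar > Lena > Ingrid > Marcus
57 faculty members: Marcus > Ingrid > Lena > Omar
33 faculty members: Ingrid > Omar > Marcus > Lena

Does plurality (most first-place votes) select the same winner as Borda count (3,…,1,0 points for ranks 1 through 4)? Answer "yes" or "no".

no

Plurality — first-place votes: Ingrid 33, Lena 0, Omar 7, Marcus 57. Winner: Marcus.
Borda — scores: Ingrid 220, Lena 71, Omar 87, Marcus 204. Winner: Ingrid.
The two methods disagree.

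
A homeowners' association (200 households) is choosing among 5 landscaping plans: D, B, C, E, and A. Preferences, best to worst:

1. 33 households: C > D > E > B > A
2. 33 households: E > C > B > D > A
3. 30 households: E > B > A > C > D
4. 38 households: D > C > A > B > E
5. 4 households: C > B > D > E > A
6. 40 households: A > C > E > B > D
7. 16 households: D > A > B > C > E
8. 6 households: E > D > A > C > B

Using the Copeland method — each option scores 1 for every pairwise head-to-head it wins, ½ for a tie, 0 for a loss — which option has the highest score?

D: beats A; loses to B, C, and E → score 1.
B: beats D; ties A; loses to C and E → score 1.5.
C: beats D, B, E, and A → score 4.
E: beats D, B, and A; loses to C → score 3.
A: ties B; loses to D, C, and E → score 0.5.
C has the best pairwise record.

C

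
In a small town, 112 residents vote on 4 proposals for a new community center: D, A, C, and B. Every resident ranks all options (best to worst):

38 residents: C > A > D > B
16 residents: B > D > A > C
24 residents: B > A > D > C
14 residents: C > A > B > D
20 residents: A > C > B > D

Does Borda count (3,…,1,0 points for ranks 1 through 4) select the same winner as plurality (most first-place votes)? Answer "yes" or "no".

no

Borda — scores: D 94, A 228, C 196, B 154. Winner: A.
Plurality — first-place votes: D 0, A 20, C 52, B 40. Winner: C.
The two methods disagree.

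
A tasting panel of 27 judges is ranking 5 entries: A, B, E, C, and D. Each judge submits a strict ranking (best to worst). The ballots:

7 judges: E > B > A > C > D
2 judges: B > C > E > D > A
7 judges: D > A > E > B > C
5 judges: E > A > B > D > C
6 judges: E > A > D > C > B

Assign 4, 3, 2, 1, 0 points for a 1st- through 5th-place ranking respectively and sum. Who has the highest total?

A: 7·2 + 2·0 + 7·3 + 5·3 + 6·3 = 68
B: 7·3 + 2·4 + 7·1 + 5·2 + 6·0 = 46
E: 7·4 + 2·2 + 7·2 + 5·4 + 6·4 = 90
C: 7·1 + 2·3 + 7·0 + 5·0 + 6·1 = 19
D: 7·0 + 2·1 + 7·4 + 5·1 + 6·2 = 47
E has the highest Borda score (90).

E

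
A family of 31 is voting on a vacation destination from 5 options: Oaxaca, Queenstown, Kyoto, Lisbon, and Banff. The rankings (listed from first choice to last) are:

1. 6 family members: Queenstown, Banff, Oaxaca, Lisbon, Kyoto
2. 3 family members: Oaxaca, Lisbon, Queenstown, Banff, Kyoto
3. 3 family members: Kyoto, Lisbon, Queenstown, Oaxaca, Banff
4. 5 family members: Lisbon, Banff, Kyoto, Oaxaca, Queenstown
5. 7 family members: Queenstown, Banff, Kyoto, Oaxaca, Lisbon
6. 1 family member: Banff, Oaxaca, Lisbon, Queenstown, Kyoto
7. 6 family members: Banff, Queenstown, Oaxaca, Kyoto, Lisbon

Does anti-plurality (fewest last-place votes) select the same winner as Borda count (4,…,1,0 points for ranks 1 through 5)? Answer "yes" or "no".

no

Anti-plurality — last-place votes: Oaxaca 0, Queenstown 5, Kyoto 10, Lisbon 13, Banff 3. Winner: Oaxaca.
Borda — scores: Oaxaca 54, Queenstown 83, Kyoto 42, Lisbon 46, Banff 85. Winner: Banff.
The two methods disagree.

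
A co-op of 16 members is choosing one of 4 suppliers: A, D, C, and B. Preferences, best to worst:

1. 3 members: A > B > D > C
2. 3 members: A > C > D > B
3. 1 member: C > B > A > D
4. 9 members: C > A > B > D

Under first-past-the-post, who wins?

C

First-place votes: A 6, D 0, C 10, B 0.
C has the most first-place votes.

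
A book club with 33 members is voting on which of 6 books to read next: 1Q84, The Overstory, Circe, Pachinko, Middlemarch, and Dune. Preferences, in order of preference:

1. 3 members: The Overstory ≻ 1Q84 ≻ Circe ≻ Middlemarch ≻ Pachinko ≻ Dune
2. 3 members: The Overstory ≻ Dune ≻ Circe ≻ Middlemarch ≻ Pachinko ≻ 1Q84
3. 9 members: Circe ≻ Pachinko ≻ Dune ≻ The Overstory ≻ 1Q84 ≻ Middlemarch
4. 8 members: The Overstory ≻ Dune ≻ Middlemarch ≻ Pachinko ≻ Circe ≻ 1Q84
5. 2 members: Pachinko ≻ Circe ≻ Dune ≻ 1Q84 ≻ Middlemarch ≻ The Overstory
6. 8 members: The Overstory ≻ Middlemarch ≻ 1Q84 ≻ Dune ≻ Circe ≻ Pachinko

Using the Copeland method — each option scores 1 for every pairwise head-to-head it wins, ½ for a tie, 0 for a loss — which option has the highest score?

1Q84: loses to The Overstory, Circe, Pachinko, Middlemarch, and Dune → score 0.
The Overstory: beats 1Q84, Circe, Pachinko, Middlemarch, and Dune → score 5.
Circe: beats 1Q84, Pachinko, and Middlemarch; loses to The Overstory and Dune → score 3.
Pachinko: beats 1Q84; loses to The Overstory, Circe, Middlemarch, and Dune → score 1.
Middlemarch: beats 1Q84 and Pachinko; loses to The Overstory, Circe, and Dune → score 2.
Dune: beats 1Q84, Circe, Pachinko, and Middlemarch; loses to The Overstory → score 4.
The Overstory has the best pairwise record.

The Overstory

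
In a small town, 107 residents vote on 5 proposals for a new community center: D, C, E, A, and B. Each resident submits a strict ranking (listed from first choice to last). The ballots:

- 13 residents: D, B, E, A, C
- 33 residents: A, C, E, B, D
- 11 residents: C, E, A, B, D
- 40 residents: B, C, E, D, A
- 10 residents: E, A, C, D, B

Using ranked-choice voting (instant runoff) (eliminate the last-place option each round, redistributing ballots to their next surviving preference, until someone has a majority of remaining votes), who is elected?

Round 1: D 13, C 11, E 10, A 33, B 40. Eliminate E.
Round 2: D 13, C 11, A 43, B 40. Eliminate C.
Round 3: D 13, A 54, B 40. A has a majority.

A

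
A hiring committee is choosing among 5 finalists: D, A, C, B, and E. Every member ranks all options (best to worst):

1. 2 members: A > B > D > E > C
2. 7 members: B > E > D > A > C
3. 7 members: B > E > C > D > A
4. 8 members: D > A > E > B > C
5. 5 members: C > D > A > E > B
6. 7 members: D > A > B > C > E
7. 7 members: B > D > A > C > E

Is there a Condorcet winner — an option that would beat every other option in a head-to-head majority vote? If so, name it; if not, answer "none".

Checking pairwise contests:
B beats D 23–20.
D beats A 41–2.
D beats C 31–12.
A beats B 22–21.
D beats E 29–14.
Every option loses at least one head-to-head, so there is no Condorcet winner.

none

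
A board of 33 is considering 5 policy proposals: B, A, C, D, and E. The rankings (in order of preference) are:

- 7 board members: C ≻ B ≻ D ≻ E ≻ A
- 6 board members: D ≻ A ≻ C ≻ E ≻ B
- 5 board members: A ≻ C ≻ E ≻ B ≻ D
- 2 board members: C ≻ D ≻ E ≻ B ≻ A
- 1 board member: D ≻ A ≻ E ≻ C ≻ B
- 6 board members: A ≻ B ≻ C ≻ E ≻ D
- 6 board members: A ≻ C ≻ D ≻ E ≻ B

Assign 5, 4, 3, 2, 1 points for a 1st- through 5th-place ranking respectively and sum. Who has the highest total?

B: 7·4 + 6·1 + 5·2 + 2·2 + 1·1 + 6·4 + 6·1 = 79
A: 7·1 + 6·4 + 5·5 + 2·1 + 1·4 + 6·5 + 6·5 = 122
C: 7·5 + 6·3 + 5·4 + 2·5 + 1·2 + 6·3 + 6·4 = 127
D: 7·3 + 6·5 + 5·1 + 2·4 + 1·5 + 6·1 + 6·3 = 93
E: 7·2 + 6·2 + 5·3 + 2·3 + 1·3 + 6·2 + 6·2 = 74
C has the highest Borda score (127).

C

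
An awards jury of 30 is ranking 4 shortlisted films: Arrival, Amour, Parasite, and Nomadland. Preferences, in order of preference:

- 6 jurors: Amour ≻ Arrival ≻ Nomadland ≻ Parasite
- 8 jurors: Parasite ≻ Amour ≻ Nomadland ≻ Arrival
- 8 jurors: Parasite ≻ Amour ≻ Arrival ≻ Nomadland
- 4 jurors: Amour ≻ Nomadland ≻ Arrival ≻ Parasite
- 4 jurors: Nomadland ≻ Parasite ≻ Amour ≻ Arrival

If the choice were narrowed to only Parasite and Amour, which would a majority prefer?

Parasite

Voters preferring Parasite to Amour: 20; preferring Amour to Parasite: 10.
Parasite wins the head-to-head.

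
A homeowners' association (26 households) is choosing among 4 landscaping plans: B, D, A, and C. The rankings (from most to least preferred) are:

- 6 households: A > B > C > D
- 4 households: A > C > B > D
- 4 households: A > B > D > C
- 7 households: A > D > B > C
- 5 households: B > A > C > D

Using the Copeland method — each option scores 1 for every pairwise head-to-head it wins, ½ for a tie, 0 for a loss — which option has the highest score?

A

B: beats D and C; loses to A → score 2.
D: loses to B, A, and C → score 0.
A: beats B, D, and C → score 3.
C: beats D; loses to B and A → score 1.
A has the best pairwise record.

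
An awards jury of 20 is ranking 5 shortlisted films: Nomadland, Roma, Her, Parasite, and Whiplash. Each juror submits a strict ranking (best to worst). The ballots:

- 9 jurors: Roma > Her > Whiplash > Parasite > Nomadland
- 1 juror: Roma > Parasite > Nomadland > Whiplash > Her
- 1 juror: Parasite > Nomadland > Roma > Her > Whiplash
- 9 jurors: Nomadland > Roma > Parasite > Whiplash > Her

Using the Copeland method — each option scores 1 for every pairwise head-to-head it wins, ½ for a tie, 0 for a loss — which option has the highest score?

Roma

Nomadland: beats Her and Whiplash; ties Roma; loses to Parasite → score 2.5.
Roma: beats Her, Parasite, and Whiplash; ties Nomadland → score 3.5.
Her: ties Whiplash; loses to Nomadland, Roma, and Parasite → score 0.5.
Parasite: beats Nomadland, Her, and Whiplash; loses to Roma → score 3.
Whiplash: ties Her; loses to Nomadland, Roma, and Parasite → score 0.5.
Roma has the best pairwise record.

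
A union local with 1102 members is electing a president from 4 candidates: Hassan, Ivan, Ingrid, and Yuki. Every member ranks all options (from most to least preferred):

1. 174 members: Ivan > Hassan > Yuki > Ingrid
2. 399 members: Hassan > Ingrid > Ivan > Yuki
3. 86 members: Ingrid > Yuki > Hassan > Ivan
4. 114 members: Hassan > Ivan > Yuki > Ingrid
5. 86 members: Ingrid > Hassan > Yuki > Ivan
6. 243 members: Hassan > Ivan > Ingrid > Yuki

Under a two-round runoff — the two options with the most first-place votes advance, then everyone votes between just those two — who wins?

Hassan

Round 1 first-place votes: Hassan 756, Ivan 174, Ingrid 172, Yuki 0.
Hassan and Ivan advance.
Runoff: Hassan is preferred to Ivan by 928 voters; Ivan by 174.
Hassan wins the runoff.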